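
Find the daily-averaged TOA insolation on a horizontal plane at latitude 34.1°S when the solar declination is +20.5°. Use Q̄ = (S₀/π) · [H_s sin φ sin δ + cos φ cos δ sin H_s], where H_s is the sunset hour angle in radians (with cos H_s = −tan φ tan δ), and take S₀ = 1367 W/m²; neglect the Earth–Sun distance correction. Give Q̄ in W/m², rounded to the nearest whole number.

214 W/m²

The sunset hour angle satisfies cos H_s = −tan φ tan δ = 0.2531, giving H_s = 75.34°. In radians, H_s = 1.3149.
H_s sin φ sin δ = 1.3149 × -0.5606 × 0.3502 = -0.2581.
cos φ cos δ sin H_s = 0.8281 × 0.9367 × 0.9674 = 0.7504.
Q̄ = (1367/π) × (-0.2581 + 0.7504) = 435.13 × 0.4923 = 214.21 W/m².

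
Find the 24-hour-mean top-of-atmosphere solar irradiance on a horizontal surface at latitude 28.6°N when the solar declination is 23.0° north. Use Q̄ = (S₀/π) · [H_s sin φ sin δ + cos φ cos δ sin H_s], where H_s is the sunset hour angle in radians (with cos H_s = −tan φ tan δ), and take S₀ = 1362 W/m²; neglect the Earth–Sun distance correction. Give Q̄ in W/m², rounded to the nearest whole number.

The sunset hour angle satisfies cos H_s = −tan φ tan δ = -0.2314, giving H_s = 103.38°. In radians, H_s = 1.8043.
H_s sin φ sin δ = 1.8043 × 0.4787 × 0.3907 = 0.3375.
cos φ cos δ sin H_s = 0.8780 × 0.9205 × 0.9729 = 0.7863.
Q̄ = (1362/π) × (0.3375 + 0.7863) = 433.54 × 1.1238 = 487.21 W/m².

487 W/m²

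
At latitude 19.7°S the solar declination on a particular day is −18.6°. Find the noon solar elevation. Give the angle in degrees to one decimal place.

At local solar noon the hour angle is zero, so the elevation is 90° − |φ − δ| = 90° − |-19.7° − (-18.6°)| = 90° − 1.1° = 88.9°.

88.9°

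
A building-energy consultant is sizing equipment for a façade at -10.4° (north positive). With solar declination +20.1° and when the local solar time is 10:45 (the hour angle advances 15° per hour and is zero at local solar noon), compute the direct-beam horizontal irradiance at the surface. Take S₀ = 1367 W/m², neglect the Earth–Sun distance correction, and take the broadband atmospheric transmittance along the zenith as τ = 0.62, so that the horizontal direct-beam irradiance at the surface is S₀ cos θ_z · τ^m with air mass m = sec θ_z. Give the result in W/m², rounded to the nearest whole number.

Hour angle H = 15° × (10.75 − 12) = -18.75°.
With φ = -10.4°, δ = 20.1°, H = -18.75°: sin φ sin δ = -0.0620, cos φ cos δ cos H = 0.8746, so cos θ_z = 0.8126.
Air mass m = 1/cos θ_z = 1/0.8126 = 1.231; τ^m = 0.62^1.231 = 0.5552.
Surface direct beam = 1367 × 0.8126 × 0.5552 = 616.73 W/m².

617 W/m²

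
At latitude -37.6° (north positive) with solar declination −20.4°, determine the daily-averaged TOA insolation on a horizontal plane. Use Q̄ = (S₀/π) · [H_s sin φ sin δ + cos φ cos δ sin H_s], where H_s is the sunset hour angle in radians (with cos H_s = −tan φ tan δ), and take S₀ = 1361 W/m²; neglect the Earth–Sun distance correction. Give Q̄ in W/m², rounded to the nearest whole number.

The sunset hour angle satisfies cos H_s = −tan φ tan δ = -0.2864, giving H_s = 106.64°. In radians, H_s = 1.8612.
H_s sin φ sin δ = 1.8612 × -0.6101 × -0.3486 = 0.3958.
cos φ cos δ sin H_s = 0.7923 × 0.9373 × 0.9581 = 0.7115.
Q̄ = (1361/π) × (0.3958 + 0.7115) = 433.22 × 1.1073 = 479.70 W/m².

480 W/m²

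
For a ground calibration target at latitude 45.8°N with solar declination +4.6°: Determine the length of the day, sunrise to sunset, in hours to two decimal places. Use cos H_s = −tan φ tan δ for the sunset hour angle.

The sunset hour angle satisfies cos H_s = −tan φ tan δ = -0.0827, giving H_s = 94.74°.
Day length = 2 H_s / 15° h⁻¹ = 189.48° / 15 = 12.632 h.

12.63 hours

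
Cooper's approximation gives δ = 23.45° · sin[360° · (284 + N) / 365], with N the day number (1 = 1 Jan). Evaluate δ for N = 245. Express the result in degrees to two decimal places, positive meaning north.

360 × (284 + 245) / 365 = 521.753°; sin(521.753°) = 0.3131.
δ = 23.45 × 0.3131 = 7.342° ≈ +7.34°.

+7.34°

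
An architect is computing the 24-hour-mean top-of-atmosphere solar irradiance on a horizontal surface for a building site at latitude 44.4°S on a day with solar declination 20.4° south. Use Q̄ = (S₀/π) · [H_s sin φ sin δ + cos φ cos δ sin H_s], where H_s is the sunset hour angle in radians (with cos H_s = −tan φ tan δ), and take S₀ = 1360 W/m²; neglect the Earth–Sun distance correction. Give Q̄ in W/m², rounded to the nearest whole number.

475 W/m²

−tan φ tan δ = −(-0.9793)(-0.3719) = -0.3642; H_s = arccos(-0.3642) = 111.36°. In radians, H_s = 1.9436.
H_s sin φ sin δ = 1.9436 × -0.6997 × -0.3486 = 0.4741.
cos φ cos δ sin H_s = 0.7145 × 0.9373 × 0.9313 = 0.6237.
Q̄ = (1360/π) × (0.4741 + 0.6237) = 432.90 × 1.0978 = 475.24 W/m².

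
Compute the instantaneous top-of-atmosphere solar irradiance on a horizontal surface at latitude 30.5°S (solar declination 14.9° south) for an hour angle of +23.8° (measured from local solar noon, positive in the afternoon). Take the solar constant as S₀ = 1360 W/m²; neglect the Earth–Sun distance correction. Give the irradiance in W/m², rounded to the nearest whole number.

1214 W/m²

cos θ_z = sin φ sin δ + cos φ cos δ cos H = (-0.5075)(-0.2571) + (0.8616)(0.9664)(0.9150) = 0.8924.
Top-of-atmosphere irradiance = S₀ cos θ_z = 1360 × 0.8924 = 1213.66 W/m².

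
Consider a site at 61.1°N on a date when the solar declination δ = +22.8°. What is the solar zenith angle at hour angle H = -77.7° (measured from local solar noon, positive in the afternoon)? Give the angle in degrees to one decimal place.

With φ = 61.1°, δ = 22.8°, H = -77.70°: sin φ sin δ = 0.3393, cos φ cos δ cos H = 0.0949, so cos θ_z = 0.4342.
θ_z = arccos(0.4342) = 64.27°.

64.3°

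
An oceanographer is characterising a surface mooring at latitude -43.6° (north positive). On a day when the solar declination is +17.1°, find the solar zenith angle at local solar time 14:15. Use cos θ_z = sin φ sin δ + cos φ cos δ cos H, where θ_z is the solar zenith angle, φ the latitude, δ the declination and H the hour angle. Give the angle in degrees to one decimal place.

Hour angle H = 15° × (14.25 − 12) = 33.75°.
cos θ_z = sin φ sin δ + cos φ cos δ cos H = (-0.6896)(0.2940) + (0.7242)(0.9558)(0.8315) = 0.3728.
θ_z = arccos(0.3728) = 68.11°.

68.1°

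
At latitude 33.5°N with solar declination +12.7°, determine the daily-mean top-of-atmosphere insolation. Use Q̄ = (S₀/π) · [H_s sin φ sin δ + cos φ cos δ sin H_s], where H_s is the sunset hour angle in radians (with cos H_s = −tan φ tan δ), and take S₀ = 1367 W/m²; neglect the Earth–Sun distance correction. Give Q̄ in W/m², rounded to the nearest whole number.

441 W/m²

cos H_s = −tan(33.5°) · tan(12.7°) = -0.1492, so H_s = arccos(-0.1492) = 98.58°. In radians, H_s = 1.7205.
H_s sin φ sin δ = 1.7205 × 0.5519 × 0.2198 = 0.2087.
cos φ cos δ sin H_s = 0.8339 × 0.9755 × 0.9888 = 0.8044.
Q̄ = (1367/π) × (0.2087 + 0.8044) = 435.13 × 1.0131 = 440.83 W/m².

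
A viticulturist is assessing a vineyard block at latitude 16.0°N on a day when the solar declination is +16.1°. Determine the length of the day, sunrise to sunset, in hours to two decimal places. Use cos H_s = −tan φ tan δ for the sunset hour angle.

12.63 hours

−tan φ tan δ = −(0.2867)(0.2886) = -0.0827; H_s = arccos(-0.0827) = 94.74°.
Day length = 2 H_s / 15° h⁻¹ = 189.48° / 15 = 12.632 h.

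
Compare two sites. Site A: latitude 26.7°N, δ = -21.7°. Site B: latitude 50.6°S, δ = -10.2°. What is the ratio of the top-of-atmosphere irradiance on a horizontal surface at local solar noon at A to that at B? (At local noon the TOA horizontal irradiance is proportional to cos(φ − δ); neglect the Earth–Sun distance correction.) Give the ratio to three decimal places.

0.872

A: cos θ_z = cos(26.7° − (-21.7°)) = 0.6639.
B: cos θ_z = cos(-50.6° − (-10.2°)) = 0.7615.
Ratio A/B = 0.6639 / 0.7615 = 0.8718.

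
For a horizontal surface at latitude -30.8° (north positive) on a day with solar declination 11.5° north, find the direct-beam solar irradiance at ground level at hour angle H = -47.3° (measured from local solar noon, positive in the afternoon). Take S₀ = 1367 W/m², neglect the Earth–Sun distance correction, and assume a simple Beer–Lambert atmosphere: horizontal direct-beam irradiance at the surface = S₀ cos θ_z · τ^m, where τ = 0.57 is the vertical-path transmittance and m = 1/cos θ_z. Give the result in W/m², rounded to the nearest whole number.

cos θ_z = sin φ sin δ + cos φ cos δ cos H = (-0.5120)(0.1994) + (0.8590)(0.9799)(0.6782) = 0.4688.
Air mass m = 1/cos θ_z = 1/0.4688 = 2.133; τ^m = 0.57^2.133 = 0.3015.
Surface direct beam = 1367 × 0.4688 × 0.3015 = 193.22 W/m².

193 W/m²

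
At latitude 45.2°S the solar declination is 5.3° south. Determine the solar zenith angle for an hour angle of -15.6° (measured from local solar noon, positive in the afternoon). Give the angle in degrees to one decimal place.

cos θ_z = sin(-45.2°) sin(-5.3°) + cos(-45.2°) cos(-5.3°) cos(-15.60°) = 0.0655 + 0.6758 = 0.7413.
θ_z = arccos(0.7413) = 42.16°.

42.2°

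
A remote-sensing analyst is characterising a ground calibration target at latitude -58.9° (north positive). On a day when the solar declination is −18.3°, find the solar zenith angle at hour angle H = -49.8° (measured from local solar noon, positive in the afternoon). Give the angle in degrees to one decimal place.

cos θ_z = sin(-58.9°) sin(-18.3°) + cos(-58.9°) cos(-18.3°) cos(-49.80°) = 0.2689 + 0.3165 = 0.5854.
θ_z = arccos(0.5854) = 54.17°.

54.2°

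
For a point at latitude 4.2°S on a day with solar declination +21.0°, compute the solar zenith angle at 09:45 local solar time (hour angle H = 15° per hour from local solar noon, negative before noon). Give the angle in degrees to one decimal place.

Hour angle H = 15° × (9.75 − 12) = -33.75°.
cos θ_z = sin(-4.2°) sin(21.0°) + cos(-4.2°) cos(21.0°) cos(-33.75°) = -0.0262 + 0.7742 = 0.7480.
θ_z = arccos(0.7480) = 41.58°.

41.6°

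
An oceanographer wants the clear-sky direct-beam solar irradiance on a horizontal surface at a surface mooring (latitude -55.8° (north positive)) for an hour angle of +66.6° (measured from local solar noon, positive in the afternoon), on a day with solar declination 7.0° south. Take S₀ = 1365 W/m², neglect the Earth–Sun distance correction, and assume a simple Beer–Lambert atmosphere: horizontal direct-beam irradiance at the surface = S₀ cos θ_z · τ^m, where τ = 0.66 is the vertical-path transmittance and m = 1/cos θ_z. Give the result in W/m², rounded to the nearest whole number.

121 W/m²

cos θ_z = sin(-55.8°) sin(-7.0°) + cos(-55.8°) cos(-7.0°) cos(66.60°) = 0.1008 + 0.2216 = 0.3224.
Air mass m = 1/cos θ_z = 1/0.3224 = 3.102; τ^m = 0.66^3.102 = 0.2756.
Surface direct beam = 1365 × 0.3224 × 0.2756 = 121.28 W/m².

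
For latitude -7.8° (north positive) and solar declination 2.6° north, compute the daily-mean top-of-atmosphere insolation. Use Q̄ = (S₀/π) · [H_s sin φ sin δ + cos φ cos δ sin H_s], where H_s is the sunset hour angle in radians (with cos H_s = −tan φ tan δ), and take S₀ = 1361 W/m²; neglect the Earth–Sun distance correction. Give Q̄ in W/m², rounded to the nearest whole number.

−tan φ tan δ = −(-0.1370)(0.0454) = 0.0062; H_s = arccos(0.0062) = 89.64°. In radians, H_s = 1.5645.
H_s sin φ sin δ = 1.5645 × -0.1357 × 0.0454 = -0.0096.
cos φ cos δ sin H_s = 0.9907 × 0.9990 × 1.0000 = 0.9897.
Q̄ = (1361/π) × (-0.0096 + 0.9897) = 433.22 × 0.9801 = 424.60 W/m².

425 W/m²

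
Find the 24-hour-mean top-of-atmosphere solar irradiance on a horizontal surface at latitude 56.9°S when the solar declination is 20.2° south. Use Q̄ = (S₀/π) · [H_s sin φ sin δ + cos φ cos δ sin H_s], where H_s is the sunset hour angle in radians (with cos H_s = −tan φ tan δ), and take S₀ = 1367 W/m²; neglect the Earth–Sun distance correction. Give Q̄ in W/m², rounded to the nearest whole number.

The sunset hour angle satisfies cos H_s = −tan φ tan δ = -0.5644, giving H_s = 124.36°. In radians, H_s = 2.1705.
H_s sin φ sin δ = 2.1705 × -0.8377 × -0.3453 = 0.6278.
cos φ cos δ sin H_s = 0.5461 × 0.9385 × 0.8255 = 0.4231.
Q̄ = (1367/π) × (0.6278 + 0.4231) = 435.13 × 1.0509 = 457.28 W/m².

457 W/m²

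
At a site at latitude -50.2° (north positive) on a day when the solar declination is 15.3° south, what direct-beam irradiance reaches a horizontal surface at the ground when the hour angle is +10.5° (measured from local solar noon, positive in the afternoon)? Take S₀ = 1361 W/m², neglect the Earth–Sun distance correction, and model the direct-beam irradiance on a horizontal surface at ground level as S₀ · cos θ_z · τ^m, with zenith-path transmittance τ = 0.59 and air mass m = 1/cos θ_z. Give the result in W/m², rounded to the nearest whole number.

574 W/m²

cos θ_z = sin(-50.2°) sin(-15.3°) + cos(-50.2°) cos(-15.3°) cos(10.50°) = 0.2027 + 0.6071 = 0.8098.
Air mass m = 1/cos θ_z = 1/0.8098 = 1.235; τ^m = 0.59^1.235 = 0.5212.
Surface direct beam = 1361 × 0.8098 × 0.5212 = 574.43 W/m².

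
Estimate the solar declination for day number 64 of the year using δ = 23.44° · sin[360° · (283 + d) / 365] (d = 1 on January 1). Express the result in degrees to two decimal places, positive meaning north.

360 × (283 + 64) / 365 = 342.247°; sin(342.247°) = -0.3049.
δ = 23.44 × -0.3049 = -7.147° ≈ -7.15°.

-7.15°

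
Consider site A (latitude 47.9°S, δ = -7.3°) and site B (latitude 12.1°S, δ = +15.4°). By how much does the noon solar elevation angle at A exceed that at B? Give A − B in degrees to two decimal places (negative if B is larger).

A: 90° − |-47.9 − (-7.3)| = 49.40°.
B: 90° − |-12.1 − (15.4)| = 62.50°.
A − B = 49.40 − 62.50 = -13.10°.

-13.10°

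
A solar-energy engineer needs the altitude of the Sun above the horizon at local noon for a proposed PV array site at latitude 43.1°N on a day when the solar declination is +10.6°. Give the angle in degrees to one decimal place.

At local solar noon the hour angle is zero, so the elevation is 90° − |φ − δ| = 90° − |43.1° − (10.6°)| = 90° − 32.5° = 57.5°.

57.5°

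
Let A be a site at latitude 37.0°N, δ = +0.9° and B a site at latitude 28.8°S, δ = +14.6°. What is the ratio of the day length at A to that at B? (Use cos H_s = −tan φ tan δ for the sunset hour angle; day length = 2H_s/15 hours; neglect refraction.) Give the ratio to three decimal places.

1.109

A: H_s = arccos(−tan 37.0° · tan 0.9°) = 90.68°, so 2H_s/15 = 12.0907 h.
B: H_s = arccos(−tan -28.8° · tan 14.6°) = 81.77°, so 2H_s/15 = 10.9027 h.
Ratio A/B = 12.0907 / 10.9027 = 1.1090.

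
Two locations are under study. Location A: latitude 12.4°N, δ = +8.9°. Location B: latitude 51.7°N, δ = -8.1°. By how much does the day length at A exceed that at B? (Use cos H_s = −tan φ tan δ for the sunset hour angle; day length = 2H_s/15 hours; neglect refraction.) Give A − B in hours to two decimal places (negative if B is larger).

+1.65 h

A: H_s = arccos(−tan 12.4° · tan 8.9°) = 91.97°, so 2H_s/15 = 12.2627 h.
B: H_s = arccos(−tan 51.7° · tan -8.1°) = 79.62°, so 2H_s/15 = 10.6160 h.
A − B = 12.2627 − 10.6160 = 1.6467 h.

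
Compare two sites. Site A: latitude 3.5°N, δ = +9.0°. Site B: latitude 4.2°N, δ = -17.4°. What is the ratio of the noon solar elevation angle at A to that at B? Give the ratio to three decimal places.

1.235

A: 90° − |3.5 − (9.0)| = 84.50°.
B: 90° − |4.2 − (-17.4)| = 68.40°.
Ratio A/B = 84.5000 / 68.4000 = 1.2354.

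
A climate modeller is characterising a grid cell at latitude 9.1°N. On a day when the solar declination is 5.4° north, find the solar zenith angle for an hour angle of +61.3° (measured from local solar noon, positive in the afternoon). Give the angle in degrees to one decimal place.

60.9°

cos θ_z = sin φ sin δ + cos φ cos δ cos H = (0.1582)(0.0941) + (0.9874)(0.9956)(0.4802) = 0.4869.
θ_z = arccos(0.4869) = 60.86°.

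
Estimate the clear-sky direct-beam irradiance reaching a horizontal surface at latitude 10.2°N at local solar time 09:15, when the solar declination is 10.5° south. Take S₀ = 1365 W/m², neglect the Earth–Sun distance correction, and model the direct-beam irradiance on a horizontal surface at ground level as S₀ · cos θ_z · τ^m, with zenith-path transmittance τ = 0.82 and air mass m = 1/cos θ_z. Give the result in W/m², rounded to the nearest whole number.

713 W/m²

Hour angle H = 15° × (9.25 − 12) = -41.25°.
With φ = 10.2°, δ = -10.5°, H = -41.25°: sin φ sin δ = -0.0323, cos φ cos δ cos H = 0.7276, so cos θ_z = 0.6953.
Air mass m = 1/cos θ_z = 1/0.6953 = 1.438; τ^m = 0.82^1.438 = 0.7517.
Surface direct beam = 1365 × 0.6953 × 0.7517 = 713.43 W/m².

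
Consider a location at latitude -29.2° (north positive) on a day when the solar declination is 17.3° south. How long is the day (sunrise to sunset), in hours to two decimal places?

cos H_s = −tan(-29.2°) · tan(-17.3°) = -0.1741, so H_s = arccos(-0.1741) = 100.03°.
Day length = 2 H_s / 15° h⁻¹ = 200.06° / 15 = 13.337 h.

13.34 hours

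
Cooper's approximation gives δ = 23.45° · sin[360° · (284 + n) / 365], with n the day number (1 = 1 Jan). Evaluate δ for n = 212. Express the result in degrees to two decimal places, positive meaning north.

360 × (284 + 212) / 365 = 489.205°; sin(489.205°) = 0.7749.
δ = 23.45 × 0.7749 = 18.171° ≈ +18.17°.

+18.17°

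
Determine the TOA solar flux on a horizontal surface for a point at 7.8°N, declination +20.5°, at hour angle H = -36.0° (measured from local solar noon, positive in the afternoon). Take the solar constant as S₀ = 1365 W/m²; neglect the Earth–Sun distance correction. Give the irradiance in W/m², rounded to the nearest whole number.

1090 W/m²

cos θ_z = sin φ sin δ + cos φ cos δ cos H = (0.1357)(0.3502) + (0.9907)(0.9367)(0.8090) = 0.7983.
Top-of-atmosphere irradiance = S₀ cos θ_z = 1365 × 0.7983 = 1089.68 W/m².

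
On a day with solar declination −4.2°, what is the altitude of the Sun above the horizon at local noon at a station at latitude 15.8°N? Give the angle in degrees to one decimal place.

At local solar noon the hour angle is zero, so the elevation is 90° − |φ − δ| = 90° − |15.8° − (-4.2°)| = 90° − 20.0° = 70.0°.

70.0°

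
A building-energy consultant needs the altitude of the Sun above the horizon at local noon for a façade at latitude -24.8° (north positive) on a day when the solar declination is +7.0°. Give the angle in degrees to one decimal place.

At local solar noon the hour angle is zero, so the elevation is 90° − |φ − δ| = 90° − |-24.8° − (7.0°)| = 90° − 31.8° = 58.2°.

58.2°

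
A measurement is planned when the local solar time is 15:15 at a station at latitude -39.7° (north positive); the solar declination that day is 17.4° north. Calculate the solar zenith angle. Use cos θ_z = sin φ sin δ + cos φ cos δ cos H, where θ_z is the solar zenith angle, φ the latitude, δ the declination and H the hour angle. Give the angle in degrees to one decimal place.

73.0°

Hour angle H = 15° × (15.25 − 12) = 48.75°.
With φ = -39.7°, δ = 17.4°, H = 48.75°: sin φ sin δ = -0.1910, cos φ cos δ cos H = 0.4841, so cos θ_z = 0.2931.
θ_z = arccos(0.2931) = 72.96°.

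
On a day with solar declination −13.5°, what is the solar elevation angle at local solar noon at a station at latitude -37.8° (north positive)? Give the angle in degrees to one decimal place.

65.7°

At local solar noon the hour angle is zero, so the elevation is 90° − |φ − δ| = 90° − |-37.8° − (-13.5°)| = 90° − 24.3° = 65.7°.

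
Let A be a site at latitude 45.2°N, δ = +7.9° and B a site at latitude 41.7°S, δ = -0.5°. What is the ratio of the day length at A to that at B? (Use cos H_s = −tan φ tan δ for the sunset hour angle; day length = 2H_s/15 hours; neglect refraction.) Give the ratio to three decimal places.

A: H_s = arccos(−tan 45.2° · tan 7.9°) = 98.03°, so 2H_s/15 = 13.0707 h.
B: H_s = arccos(−tan -41.7° · tan -0.5°) = 90.45°, so 2H_s/15 = 12.0600 h.
Ratio A/B = 13.0707 / 12.0600 = 1.0838.

1.084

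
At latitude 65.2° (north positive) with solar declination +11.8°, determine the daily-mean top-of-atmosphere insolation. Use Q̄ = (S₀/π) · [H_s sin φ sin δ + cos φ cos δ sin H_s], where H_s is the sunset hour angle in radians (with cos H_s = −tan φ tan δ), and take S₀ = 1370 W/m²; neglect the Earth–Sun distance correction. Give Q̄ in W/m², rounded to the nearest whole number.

325 W/m²

cos H_s = −tan(65.2°) · tan(11.8°) = -0.4521, so H_s = arccos(-0.4521) = 116.88°. In radians, H_s = 2.0399.
H_s sin φ sin δ = 2.0399 × 0.9078 × 0.2045 = 0.3787.
cos φ cos δ sin H_s = 0.4195 × 0.9789 × 0.8920 = 0.3663.
Q̄ = (1370/π) × (0.3787 + 0.3663) = 436.08 × 0.7450 = 324.88 W/m².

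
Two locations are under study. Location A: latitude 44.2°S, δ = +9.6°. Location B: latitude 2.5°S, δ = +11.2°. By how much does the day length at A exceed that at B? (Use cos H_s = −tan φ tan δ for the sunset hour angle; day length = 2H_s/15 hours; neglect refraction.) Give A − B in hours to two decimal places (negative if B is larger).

A: H_s = arccos(−tan -44.2° · tan 9.6°) = 80.53°, so 2H_s/15 = 10.7373 h.
B: H_s = arccos(−tan -2.5° · tan 11.2°) = 89.50°, so 2H_s/15 = 11.9333 h.
A − B = 10.7373 − 11.9333 = -1.1960 h.

-1.20 h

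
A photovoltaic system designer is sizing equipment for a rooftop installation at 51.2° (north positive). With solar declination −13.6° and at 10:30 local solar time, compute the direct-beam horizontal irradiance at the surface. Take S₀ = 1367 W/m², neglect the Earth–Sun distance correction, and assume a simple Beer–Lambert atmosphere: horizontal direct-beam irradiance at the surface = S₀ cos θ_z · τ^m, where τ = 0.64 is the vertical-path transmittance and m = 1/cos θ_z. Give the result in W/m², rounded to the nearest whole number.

Hour angle H = 15° × (10.5 − 12) = -22.50°.
cos θ_z = sin φ sin δ + cos φ cos δ cos H = (0.7793)(-0.2351) + (0.6266)(0.9720)(0.9239) = 0.3795.
Air mass m = 1/cos θ_z = 1/0.3795 = 2.635; τ^m = 0.64^2.635 = 0.3085.
Surface direct beam = 1367 × 0.3795 × 0.3085 = 160.04 W/m².

160 W/m²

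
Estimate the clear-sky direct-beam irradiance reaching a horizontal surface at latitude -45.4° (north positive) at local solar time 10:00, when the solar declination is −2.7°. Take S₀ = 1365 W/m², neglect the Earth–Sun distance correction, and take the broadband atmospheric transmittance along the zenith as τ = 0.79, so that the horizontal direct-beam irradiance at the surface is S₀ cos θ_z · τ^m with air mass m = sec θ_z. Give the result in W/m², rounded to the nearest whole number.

Hour angle H = 15° × (10 − 12) = -30.00°.
With φ = -45.4°, δ = -2.7°, H = -30.00°: sin φ sin δ = 0.0335, cos φ cos δ cos H = 0.6074, so cos θ_z = 0.6409.
Air mass m = 1/cos θ_z = 1/0.6409 = 1.560; τ^m = 0.79^1.560 = 0.6923.
Surface direct beam = 1365 × 0.6409 × 0.6923 = 605.64 W/m².

606 W/m²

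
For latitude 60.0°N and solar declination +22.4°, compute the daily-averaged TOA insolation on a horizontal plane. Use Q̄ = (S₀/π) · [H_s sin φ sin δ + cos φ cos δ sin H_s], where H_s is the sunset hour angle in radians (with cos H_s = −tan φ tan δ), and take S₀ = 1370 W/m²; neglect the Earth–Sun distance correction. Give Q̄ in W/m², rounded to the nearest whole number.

−tan φ tan δ = −(1.7321)(0.4122) = -0.7140; H_s = arccos(-0.7140) = 135.56°. In radians, H_s = 2.3660.
H_s sin φ sin δ = 2.3660 × 0.8660 × 0.3811 = 0.7809.
cos φ cos δ sin H_s = 0.5000 × 0.9245 × 0.7001 = 0.3236.
Q̄ = (1370/π) × (0.7809 + 0.3236) = 436.08 × 1.1045 = 481.65 W/m².

482 W/m²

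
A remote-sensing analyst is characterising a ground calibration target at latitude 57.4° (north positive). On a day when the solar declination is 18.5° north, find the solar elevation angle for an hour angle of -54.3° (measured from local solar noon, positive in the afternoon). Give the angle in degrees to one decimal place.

With φ = 57.4°, δ = 18.5°, H = -54.30°: sin φ sin δ = 0.2673, cos φ cos δ cos H = 0.2981, so cos θ_z = 0.5654.
θ_z = arccos(0.5654) = 55.57°, so the elevation is 90° − 55.57° = 34.43°.

34.4°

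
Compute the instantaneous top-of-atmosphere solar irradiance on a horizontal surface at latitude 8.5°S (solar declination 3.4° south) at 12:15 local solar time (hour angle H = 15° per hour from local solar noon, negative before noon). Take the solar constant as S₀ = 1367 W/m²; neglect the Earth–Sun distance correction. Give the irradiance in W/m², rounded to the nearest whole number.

Hour angle H = 15° × (12.25 − 12) = 3.75°.
With φ = -8.5°, δ = -3.4°, H = 3.75°: sin φ sin δ = 0.0088, cos φ cos δ cos H = 0.9852, so cos θ_z = 0.9940.
Top-of-atmosphere irradiance = S₀ cos θ_z = 1367 × 0.9940 = 1358.80 W/m².

1359 W/m²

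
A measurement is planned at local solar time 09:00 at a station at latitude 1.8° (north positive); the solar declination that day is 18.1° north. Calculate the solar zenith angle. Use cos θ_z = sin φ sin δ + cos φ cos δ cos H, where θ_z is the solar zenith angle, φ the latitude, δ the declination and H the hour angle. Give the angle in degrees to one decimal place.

47.0°

Hour angle H = 15° × (9 − 12) = -45.00°.
cos θ_z = sin(1.8°) sin(18.1°) + cos(1.8°) cos(18.1°) cos(-45.00°) = 0.0098 + 0.6718 = 0.6816.
θ_z = arccos(0.6816) = 47.03°.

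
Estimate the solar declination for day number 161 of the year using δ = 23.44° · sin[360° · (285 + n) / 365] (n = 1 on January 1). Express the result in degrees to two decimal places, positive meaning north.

360 × (285 + 161) / 365 = 439.890°; sin(439.890°) = 0.9845.
δ = 23.44 × 0.9845 = 23.077° ≈ +23.08°.

+23.08°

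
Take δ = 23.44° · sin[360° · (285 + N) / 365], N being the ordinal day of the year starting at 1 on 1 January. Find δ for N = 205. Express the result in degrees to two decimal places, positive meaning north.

360 × (285 + 205) / 365 = 483.288°; sin(483.288°) = 0.8359.
δ = 23.44 × 0.8359 = 19.593° ≈ +19.59°.

+19.59°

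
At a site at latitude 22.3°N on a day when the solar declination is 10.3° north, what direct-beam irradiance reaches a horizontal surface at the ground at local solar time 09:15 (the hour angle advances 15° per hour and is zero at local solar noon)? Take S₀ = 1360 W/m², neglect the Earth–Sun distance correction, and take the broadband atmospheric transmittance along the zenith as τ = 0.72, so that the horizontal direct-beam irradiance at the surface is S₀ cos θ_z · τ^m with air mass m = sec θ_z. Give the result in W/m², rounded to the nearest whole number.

Hour angle H = 15° × (9.25 − 12) = -41.25°.
With φ = 22.3°, δ = 10.3°, H = -41.25°: sin φ sin δ = 0.0678, cos φ cos δ cos H = 0.6844, so cos θ_z = 0.7522.
Air mass m = 1/cos θ_z = 1/0.7522 = 1.329; τ^m = 0.72^1.329 = 0.6462.
Surface direct beam = 1360 × 0.7522 × 0.6462 = 661.06 W/m².

661 W/m²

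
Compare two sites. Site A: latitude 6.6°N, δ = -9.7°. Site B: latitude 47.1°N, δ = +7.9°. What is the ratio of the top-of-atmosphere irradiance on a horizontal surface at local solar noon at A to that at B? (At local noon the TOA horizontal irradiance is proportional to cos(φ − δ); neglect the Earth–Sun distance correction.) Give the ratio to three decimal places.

1.239

A: cos θ_z = cos(6.6° − (-9.7°)) = 0.9598.
B: cos θ_z = cos(47.1° − (7.9°)) = 0.7749.
Ratio A/B = 0.9598 / 0.7749 = 1.2386.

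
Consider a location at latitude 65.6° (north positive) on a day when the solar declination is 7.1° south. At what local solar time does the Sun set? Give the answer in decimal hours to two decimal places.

16.94 h

cos H_s = −tan(65.6°) · tan(-7.1°) = 0.2746, so H_s = arccos(0.2746) = 74.06°.
Sunset is at 12 + H_s/15 = 12 + 4.937 = 16.937 h local solar time.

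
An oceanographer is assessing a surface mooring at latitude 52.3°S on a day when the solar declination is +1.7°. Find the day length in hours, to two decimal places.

cos H_s = −tan(-52.3°) · tan(1.7°) = 0.0384, so H_s = arccos(0.0384) = 87.80°.
Day length = 2 H_s / 15° h⁻¹ = 175.60° / 15 = 11.707 h.

11.71 hours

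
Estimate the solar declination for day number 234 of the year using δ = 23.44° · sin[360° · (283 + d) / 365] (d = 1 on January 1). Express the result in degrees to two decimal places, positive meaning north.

+11.75°

360 × (283 + 234) / 365 = 509.918°; sin(509.918°) = 0.5012.
δ = 23.44 × 0.5012 = 11.748° ≈ +11.75°.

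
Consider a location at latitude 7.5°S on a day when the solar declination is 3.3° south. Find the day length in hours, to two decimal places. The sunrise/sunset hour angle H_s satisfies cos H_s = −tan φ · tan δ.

cos H_s = −tan(-7.5°) · tan(-3.3°) = -0.0076, so H_s = arccos(-0.0076) = 90.44°.
Day length = 2 H_s / 15° h⁻¹ = 180.88° / 15 = 12.059 h.

12.06 hours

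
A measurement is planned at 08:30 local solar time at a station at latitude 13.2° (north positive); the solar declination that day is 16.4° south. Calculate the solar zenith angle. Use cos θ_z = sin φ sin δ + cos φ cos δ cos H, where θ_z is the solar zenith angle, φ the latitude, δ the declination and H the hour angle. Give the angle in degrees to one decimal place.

Hour angle H = 15° × (8.5 − 12) = -52.50°.
With φ = 13.2°, δ = -16.4°, H = -52.50°: sin φ sin δ = -0.0645, cos φ cos δ cos H = 0.5686, so cos θ_z = 0.5041.
θ_z = arccos(0.5041) = 59.73°.

59.7°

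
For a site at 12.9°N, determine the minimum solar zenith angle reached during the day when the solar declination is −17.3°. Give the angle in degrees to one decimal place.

30.2°

At local solar noon the hour angle is zero, so the zenith angle is |φ − δ| = |12.9° − (-17.3°)| = 30.2°.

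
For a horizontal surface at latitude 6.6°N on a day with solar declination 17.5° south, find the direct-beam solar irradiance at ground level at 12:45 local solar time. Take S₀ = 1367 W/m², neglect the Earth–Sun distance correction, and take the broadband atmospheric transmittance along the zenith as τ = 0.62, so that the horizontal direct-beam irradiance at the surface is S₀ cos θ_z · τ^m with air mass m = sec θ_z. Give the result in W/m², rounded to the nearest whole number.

717 W/m²

Hour angle H = 15° × (12.75 − 12) = 11.25°.
With φ = 6.6°, δ = -17.5°, H = 11.25°: sin φ sin δ = -0.0346, cos φ cos δ cos H = 0.9292, so cos θ_z = 0.8946.
Air mass m = 1/cos θ_z = 1/0.8946 = 1.118; τ^m = 0.62^1.118 = 0.5860.
Surface direct beam = 1367 × 0.8946 × 0.5860 = 716.63 W/m².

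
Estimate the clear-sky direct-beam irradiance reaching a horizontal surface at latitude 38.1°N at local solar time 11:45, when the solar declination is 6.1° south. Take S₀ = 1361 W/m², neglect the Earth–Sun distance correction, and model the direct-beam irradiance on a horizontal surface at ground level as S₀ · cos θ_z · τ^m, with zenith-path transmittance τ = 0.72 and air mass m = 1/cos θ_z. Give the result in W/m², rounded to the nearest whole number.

Hour angle H = 15° × (11.75 − 12) = -3.75°.
cos θ_z = sin φ sin δ + cos φ cos δ cos H = (0.6170)(-0.1063) + (0.7869)(0.9943)(0.9979) = 0.7152.
Air mass m = 1/cos θ_z = 1/0.7152 = 1.398; τ^m = 0.72^1.398 = 0.6318.
Surface direct beam = 1361 × 0.7152 × 0.6318 = 614.99 W/m².

615 W/m²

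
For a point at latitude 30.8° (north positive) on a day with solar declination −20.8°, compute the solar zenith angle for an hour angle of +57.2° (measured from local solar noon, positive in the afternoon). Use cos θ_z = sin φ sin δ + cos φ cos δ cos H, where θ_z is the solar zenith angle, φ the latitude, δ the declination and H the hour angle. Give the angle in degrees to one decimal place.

75.3°

With φ = 30.8°, δ = -20.8°, H = 57.20°: sin φ sin δ = -0.1818, cos φ cos δ cos H = 0.4350, so cos θ_z = 0.2532.
θ_z = arccos(0.2532) = 75.33°.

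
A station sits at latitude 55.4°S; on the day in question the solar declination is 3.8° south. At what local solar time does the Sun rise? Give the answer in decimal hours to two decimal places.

5.63 h

cos H_s = −tan(-55.4°) · tan(-3.8°) = -0.0963, so H_s = arccos(-0.0963) = 95.53°.
Sunrise is at 12 − H_s/15 = 12 − 6.369 = 5.631 h local solar time.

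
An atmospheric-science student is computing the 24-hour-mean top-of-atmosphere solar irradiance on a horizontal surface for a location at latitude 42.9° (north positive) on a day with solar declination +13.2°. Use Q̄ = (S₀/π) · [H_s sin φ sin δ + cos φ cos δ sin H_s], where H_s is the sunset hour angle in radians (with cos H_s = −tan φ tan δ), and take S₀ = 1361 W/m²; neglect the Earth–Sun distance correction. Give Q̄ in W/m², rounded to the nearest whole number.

The sunset hour angle satisfies cos H_s = −tan φ tan δ = -0.2180, giving H_s = 102.59°. In radians, H_s = 1.7905.
H_s sin φ sin δ = 1.7905 × 0.6807 × 0.2284 = 0.2784.
cos φ cos δ sin H_s = 0.7325 × 0.9736 × 0.9760 = 0.6960.
Q̄ = (1361/π) × (0.2784 + 0.6960) = 433.22 × 0.9744 = 422.13 W/m².

422 W/m²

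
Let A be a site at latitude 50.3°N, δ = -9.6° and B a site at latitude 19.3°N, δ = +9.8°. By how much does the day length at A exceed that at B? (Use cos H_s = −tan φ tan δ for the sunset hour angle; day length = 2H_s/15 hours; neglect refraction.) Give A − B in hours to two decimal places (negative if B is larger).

-2.03 h

A: H_s = arccos(−tan 50.3° · tan -9.6°) = 78.25°, so 2H_s/15 = 10.4333 h.
B: H_s = arccos(−tan 19.3° · tan 9.8°) = 93.47°, so 2H_s/15 = 12.4627 h.
A − B = 10.4333 − 12.4627 = -2.0294 h.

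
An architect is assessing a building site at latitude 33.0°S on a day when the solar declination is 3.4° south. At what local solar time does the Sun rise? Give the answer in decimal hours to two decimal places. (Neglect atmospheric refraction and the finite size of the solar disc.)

−tan φ tan δ = −(-0.6494)(-0.0594) = -0.0386; H_s = arccos(-0.0386) = 92.21°.
Sunrise is at 12 − H_s/15 = 12 − 6.147 = 5.853 h local solar time.

5.85 h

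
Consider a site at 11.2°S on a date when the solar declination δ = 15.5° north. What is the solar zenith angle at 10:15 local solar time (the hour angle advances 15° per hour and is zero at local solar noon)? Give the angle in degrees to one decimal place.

37.3°

Hour angle H = 15° × (10.25 − 12) = -26.25°.
cos θ_z = sin(-11.2°) sin(15.5°) + cos(-11.2°) cos(15.5°) cos(-26.25°) = -0.0519 + 0.8478 = 0.7959.
θ_z = arccos(0.7959) = 37.26°.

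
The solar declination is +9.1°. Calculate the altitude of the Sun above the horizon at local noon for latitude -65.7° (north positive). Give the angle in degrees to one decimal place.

At local solar noon the hour angle is zero, so the elevation is 90° − |φ − δ| = 90° − |-65.7° − (9.1°)| = 90° − 74.8° = 15.2°.

15.2°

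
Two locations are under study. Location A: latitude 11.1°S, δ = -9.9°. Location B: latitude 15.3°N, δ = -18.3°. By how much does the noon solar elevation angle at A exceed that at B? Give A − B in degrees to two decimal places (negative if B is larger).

+32.40°

A: 90° − |-11.1 − (-9.9)| = 88.80°.
B: 90° − |15.3 − (-18.3)| = 56.40°.
A − B = 88.80 − 56.40 = 32.40°.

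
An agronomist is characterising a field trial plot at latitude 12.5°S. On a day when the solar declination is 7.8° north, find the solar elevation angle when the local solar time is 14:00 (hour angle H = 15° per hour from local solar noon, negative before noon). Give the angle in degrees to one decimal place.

Hour angle H = 15° × (14 − 12) = 30.00°.
cos θ_z = sin(-12.5°) sin(7.8°) + cos(-12.5°) cos(7.8°) cos(30.00°) = -0.0294 + 0.8377 = 0.8083.
θ_z = arccos(0.8083) = 36.07°, so the elevation is 90° − 36.07° = 53.93°.

53.9°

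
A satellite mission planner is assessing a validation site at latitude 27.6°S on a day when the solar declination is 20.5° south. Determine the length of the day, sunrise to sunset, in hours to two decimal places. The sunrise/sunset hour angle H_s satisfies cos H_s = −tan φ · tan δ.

13.50 hours

The sunset hour angle satisfies cos H_s = −tan φ tan δ = -0.1955, giving H_s = 101.27°.
Day length = 2 H_s / 15° h⁻¹ = 202.54° / 15 = 13.503 h.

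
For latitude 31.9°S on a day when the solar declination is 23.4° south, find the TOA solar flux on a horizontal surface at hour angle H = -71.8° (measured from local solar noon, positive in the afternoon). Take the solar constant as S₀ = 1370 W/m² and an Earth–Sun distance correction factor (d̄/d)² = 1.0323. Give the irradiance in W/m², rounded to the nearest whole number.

With φ = -31.9°, δ = -23.4°, H = -71.80°: sin φ sin δ = 0.2099, cos φ cos δ cos H = 0.2434, so cos θ_z = 0.4533.
Top-of-atmosphere irradiance = S₀ (d̄/d)² cos θ_z = 1370 × 1.0323 × 0.4533 = 641.08 W/m².

641 W/m²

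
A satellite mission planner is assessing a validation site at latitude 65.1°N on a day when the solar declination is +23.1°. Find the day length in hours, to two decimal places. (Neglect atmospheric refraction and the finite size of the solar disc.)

cos H_s = −tan(65.1°) · tan(23.1°) = -0.9189, so H_s = arccos(-0.9189) = 156.77°.
Day length = 2 H_s / 15° h⁻¹ = 313.54° / 15 = 20.903 h.

20.90 hours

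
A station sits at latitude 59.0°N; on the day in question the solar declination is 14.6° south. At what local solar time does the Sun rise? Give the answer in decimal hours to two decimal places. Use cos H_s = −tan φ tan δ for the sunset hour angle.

The sunset hour angle satisfies cos H_s = −tan φ tan δ = 0.4335, giving H_s = 64.31°.
Sunrise is at 12 − H_s/15 = 12 − 4.287 = 7.713 h local solar time.

7.71 h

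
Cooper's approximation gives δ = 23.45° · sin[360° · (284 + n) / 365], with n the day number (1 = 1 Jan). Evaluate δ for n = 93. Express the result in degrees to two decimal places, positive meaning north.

360 × (284 + 93) / 365 = 371.836°; sin(371.836°) = 0.2051.
δ = 23.45 × 0.2051 = 4.810° ≈ +4.81°.

+4.81°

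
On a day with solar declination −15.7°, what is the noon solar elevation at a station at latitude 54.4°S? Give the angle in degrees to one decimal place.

At local solar noon the hour angle is zero, so the elevation is 90° − |φ − δ| = 90° − |-54.4° − (-15.7°)| = 90° − 38.7° = 51.3°.

51.3°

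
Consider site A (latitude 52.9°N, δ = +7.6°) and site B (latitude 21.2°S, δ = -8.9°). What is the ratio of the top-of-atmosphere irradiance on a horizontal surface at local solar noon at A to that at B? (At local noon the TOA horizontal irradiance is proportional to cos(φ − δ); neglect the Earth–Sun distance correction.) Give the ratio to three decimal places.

0.720

A: cos θ_z = cos(52.9° − (7.6°)) = 0.7034.
B: cos θ_z = cos(-21.2° − (-8.9°)) = 0.9770.
Ratio A/B = 0.7034 / 0.9770 = 0.7200.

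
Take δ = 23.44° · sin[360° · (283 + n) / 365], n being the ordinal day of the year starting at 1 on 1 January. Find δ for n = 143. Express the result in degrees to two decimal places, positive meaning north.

360 × (283 + 143) / 365 = 420.164°; sin(420.164°) = 0.8675.
δ = 23.44 × 0.8675 = 20.334° ≈ +20.33°.

+20.33°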